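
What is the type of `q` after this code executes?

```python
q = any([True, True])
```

any() returns bool

bool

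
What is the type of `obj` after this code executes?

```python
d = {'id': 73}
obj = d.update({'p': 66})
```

dict.update() returns None

NoneType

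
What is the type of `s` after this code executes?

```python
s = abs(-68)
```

abs() of int returns int

int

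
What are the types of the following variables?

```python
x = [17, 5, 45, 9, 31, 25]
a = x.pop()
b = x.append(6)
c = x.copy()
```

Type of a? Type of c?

list.pop() returns the element (int); list.copy() returns list

int, list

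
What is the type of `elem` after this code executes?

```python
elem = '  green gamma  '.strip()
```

str.strip() returns str

str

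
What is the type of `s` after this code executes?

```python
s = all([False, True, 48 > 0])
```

all() returns bool

bool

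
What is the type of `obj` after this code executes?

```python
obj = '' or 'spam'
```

'or' returns first truthy value ('spam', which is str)

str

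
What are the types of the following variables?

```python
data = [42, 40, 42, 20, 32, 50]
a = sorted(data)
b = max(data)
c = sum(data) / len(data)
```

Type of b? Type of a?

max of ints returns int; sorted() returns list

int, list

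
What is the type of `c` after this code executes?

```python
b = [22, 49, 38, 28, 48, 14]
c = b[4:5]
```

Slicing a list always returns a list

list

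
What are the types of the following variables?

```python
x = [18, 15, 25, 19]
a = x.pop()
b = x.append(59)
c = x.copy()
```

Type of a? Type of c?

list.pop() returns the element (int); list.copy() returns list

int, list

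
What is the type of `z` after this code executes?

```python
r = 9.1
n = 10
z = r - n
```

float - int returns float (9.1 - 10 = -0.9)

float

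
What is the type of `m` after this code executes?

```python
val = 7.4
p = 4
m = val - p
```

float - int returns float (7.4 - 4 = 3.4)

float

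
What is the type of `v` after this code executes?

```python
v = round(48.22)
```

round() with no ndigits arg returns int

int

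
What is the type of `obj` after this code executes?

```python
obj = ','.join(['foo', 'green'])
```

str.join() returns str

str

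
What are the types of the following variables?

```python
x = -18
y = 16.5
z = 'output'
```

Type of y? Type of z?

y is float; z is str

float, str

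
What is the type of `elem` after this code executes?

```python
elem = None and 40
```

'and' returns first falsy value (None)

NoneType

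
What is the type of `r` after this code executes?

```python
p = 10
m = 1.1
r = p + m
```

int + float returns float (10 + 1.1 = 11.1)

float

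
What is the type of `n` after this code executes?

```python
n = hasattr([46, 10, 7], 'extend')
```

hasattr() returns bool

bool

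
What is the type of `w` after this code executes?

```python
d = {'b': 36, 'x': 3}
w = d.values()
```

.values() returns a dict_values view object

dict_values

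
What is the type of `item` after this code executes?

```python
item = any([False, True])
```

any() returns bool

bool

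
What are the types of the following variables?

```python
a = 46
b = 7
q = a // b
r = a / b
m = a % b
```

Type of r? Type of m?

int / int returns float; int % int returns int

float, int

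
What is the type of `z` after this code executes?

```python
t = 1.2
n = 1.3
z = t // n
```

float // float returns float (floor division preserves float type)

float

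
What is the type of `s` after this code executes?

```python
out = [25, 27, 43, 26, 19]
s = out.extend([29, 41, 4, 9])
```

list.extend() returns None

NoneType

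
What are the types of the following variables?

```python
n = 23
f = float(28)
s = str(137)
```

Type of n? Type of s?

n is int; s is str

int, str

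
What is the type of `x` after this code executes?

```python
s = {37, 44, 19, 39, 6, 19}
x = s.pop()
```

Popping from a set of ints returns int

int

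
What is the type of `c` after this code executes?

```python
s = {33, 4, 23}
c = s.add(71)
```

set.add() returns None (mutates in place)

NoneType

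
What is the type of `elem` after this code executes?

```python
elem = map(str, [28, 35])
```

map() returns a map iterator object

map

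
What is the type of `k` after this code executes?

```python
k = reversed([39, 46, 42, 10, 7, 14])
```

reversed() on a list returns a list_reverseiterator

list_reverseiterator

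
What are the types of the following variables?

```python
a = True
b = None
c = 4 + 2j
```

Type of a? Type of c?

a is bool; c is complex

bool, complex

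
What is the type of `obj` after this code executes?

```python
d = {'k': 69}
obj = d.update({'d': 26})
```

dict.update() returns None

NoneType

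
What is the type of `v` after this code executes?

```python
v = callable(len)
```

callable() returns bool

bool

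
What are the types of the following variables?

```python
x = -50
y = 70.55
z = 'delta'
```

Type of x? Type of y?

x is int; y is float

int, float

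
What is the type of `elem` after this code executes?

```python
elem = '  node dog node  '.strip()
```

str.strip() returns str

str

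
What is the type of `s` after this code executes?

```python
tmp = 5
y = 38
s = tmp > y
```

Comparison operators return bool

bool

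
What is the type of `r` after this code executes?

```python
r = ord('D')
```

ord() returns int (Unicode code point)

int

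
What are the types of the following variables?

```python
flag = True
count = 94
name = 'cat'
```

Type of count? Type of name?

count is int; name is str

int, str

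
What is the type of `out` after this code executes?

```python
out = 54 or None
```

'or' returns first truthy value (54, int)

int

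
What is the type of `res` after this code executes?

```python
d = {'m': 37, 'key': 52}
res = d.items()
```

dict.items() returns a dict_items view

dict_items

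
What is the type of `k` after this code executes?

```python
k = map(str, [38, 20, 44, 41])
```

map() returns a map iterator object

map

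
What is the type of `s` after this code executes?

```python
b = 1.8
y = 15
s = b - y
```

float - int returns float (1.8 - 15 = -13.2)

float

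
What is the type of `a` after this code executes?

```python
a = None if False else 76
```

Ternary: condition is False, else branch (76) taken → int

int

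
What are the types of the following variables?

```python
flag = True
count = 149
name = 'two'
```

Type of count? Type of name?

count is int; name is str

int, str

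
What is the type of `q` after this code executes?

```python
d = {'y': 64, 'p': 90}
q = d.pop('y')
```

dict.pop() returns the value (int)

int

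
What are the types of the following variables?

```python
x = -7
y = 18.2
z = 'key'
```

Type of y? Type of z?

y is float; z is str

float, str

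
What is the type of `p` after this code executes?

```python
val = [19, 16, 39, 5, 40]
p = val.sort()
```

list.sort() returns None (sorts in place)

NoneType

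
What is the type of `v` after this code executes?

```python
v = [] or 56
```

'or' returns first truthy value (56, which is int)

int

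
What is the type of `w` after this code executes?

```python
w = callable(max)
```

callable() returns bool

bool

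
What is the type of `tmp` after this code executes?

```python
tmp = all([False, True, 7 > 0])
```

all() returns bool

bool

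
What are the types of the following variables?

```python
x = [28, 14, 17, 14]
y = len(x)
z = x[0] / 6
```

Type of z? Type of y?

int / int returns float; len() returns int

float, int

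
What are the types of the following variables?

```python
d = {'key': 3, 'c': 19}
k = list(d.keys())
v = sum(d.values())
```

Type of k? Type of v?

list(...) returns list; sum of int values returns int

list, int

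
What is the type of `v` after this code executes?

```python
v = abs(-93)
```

abs() of int returns int

int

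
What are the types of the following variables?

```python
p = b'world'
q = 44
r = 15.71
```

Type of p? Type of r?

p is bytes; r is float

bytes, float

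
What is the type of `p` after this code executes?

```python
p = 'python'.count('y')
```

str.count() returns int

int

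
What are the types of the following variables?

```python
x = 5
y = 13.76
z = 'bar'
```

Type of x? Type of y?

x is int; y is float

int, float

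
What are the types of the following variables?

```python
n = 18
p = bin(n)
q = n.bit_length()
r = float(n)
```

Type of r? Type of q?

float() returns float; int.bit_length() returns int

float, int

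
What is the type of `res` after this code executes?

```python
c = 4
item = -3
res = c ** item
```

int ** negative int returns float

float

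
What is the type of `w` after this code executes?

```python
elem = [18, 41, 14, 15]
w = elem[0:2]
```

Slicing a list always returns a list

list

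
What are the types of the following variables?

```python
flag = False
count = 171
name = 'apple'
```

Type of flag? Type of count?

flag is bool; count is int

bool, int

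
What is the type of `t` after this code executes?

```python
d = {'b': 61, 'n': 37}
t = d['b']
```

Accessing dict[str, int] with key 'b' returns int value 61

int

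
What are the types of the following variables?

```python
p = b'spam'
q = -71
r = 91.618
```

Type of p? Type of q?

p is bytes; q is int

bytes, int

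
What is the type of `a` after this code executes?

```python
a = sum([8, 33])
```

sum() of ints returns int

int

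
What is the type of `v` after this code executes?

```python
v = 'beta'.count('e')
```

str.count() returns int

int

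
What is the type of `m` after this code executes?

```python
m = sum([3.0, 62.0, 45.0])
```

sum() of floats returns float

float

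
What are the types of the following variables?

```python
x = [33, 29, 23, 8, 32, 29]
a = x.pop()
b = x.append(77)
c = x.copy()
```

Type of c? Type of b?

list.copy() returns list; list.append() returns None

list, NoneType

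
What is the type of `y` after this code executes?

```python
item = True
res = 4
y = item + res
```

bool + int returns int (True is 1, so 1 + 4 = 5)

int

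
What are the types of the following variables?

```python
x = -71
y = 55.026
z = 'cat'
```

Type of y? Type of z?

y is float; z is str

float, str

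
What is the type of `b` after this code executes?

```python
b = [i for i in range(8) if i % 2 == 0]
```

A list comprehension [...] produces a list

list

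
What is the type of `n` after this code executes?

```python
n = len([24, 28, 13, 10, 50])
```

len() always returns int

int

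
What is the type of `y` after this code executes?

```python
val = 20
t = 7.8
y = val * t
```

int * float returns float (20 * 7.8 = 156.0)

float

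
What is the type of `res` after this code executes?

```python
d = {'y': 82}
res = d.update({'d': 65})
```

dict.update() returns None

NoneType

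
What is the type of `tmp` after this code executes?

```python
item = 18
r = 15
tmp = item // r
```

int // int returns int (18 // 15 = 1)

int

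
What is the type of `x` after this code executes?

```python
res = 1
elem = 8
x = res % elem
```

int % int returns int (1 % 8 = 1)

int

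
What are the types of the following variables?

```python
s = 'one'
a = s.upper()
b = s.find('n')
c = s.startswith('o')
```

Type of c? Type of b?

str.startswith() returns bool; str.find() returns int

bool, int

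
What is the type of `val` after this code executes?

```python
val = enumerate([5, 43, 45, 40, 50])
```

enumerate() returns an enumerate iterator object

enumerate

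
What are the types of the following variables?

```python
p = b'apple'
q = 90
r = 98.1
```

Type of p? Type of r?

p is bytes; r is float

bytes, float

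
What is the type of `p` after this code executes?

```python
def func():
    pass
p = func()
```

A function with no return statement returns None

NoneType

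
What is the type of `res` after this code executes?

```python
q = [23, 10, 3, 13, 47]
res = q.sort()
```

list.sort() returns None (sorts in place)

NoneType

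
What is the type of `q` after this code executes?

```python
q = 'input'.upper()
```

str.upper() returns str

str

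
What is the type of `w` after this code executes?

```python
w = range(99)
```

range() returns a range object

range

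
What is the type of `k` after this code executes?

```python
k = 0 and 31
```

'and' returns the first falsy value (0, which is int)

int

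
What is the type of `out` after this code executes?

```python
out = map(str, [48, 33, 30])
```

map() returns a map iterator object

map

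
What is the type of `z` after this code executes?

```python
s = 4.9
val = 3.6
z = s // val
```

float // float returns float (floor division preserves float type)

float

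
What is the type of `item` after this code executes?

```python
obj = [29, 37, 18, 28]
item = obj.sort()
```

list.sort() returns None (sorts in place)

NoneType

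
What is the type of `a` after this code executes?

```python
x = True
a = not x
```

'not' always returns bool

bool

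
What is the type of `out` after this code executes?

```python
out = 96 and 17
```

'and' returns the last value when all truthy (17, which is int)

int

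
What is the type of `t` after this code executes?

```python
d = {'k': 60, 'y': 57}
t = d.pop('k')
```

dict.pop() returns the value (int)

int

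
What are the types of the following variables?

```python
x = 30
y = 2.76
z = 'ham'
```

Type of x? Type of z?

x is int; z is str

int, str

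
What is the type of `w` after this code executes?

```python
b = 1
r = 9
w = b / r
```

int / int always returns float in Python 3 (1 / 9 = 0.111111)

float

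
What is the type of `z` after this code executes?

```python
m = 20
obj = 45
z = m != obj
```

Comparison operators return bool

bool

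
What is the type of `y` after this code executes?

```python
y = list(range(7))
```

list(range(...)) returns list

list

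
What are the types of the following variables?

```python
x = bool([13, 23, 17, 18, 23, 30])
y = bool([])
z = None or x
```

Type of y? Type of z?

bool() returns bool; None or <bool> returns the bool

bool, bool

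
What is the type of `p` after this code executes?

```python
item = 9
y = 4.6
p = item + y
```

int + float returns float (9 + 4.6 = 13.6)

float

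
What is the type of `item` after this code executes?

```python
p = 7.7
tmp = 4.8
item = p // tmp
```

float // float returns float (floor division preserves float type)

float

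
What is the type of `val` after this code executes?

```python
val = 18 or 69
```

'or' returns the first truthy value (18, which is int)

int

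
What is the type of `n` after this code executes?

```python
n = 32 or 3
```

'or' returns the first truthy value (32, which is int)

int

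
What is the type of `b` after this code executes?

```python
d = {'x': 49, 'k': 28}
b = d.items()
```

dict.items() returns a dict_items view

dict_items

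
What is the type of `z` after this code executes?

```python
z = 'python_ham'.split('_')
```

str.split() returns list

list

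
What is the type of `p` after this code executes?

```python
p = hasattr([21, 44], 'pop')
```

hasattr() returns bool

bool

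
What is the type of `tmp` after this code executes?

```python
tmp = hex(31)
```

hex() returns str representation

str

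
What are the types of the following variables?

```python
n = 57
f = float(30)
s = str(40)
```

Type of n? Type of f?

n is int; f is float

int, float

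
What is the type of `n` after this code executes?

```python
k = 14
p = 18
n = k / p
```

int / int always returns float in Python 3 (14 / 18 = 0.777778)

float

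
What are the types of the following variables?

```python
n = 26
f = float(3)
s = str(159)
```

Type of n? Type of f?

n is int; f is float

int, float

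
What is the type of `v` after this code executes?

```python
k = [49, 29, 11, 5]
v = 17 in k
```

'in' operator returns bool

bool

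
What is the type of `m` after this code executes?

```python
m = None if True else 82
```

Ternary: condition is True, if branch (None) taken → NoneType

NoneType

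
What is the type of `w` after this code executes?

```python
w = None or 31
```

'or' with None returns the other value (31, int)

int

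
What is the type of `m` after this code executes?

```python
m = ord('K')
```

ord() returns int (Unicode code point)

int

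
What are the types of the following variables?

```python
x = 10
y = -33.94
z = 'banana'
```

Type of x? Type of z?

x is int; z is str

int, str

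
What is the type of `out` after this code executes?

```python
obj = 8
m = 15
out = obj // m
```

int // int returns int (8 // 15 = 0)

int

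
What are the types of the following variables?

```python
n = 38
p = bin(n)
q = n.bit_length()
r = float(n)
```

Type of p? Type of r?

bin() returns str; float() returns float

str, float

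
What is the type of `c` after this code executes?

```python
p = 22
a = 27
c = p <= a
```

Comparison operators return bool

bool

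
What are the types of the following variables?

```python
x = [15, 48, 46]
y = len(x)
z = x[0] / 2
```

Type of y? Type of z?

len() returns int; int / int returns float

int, float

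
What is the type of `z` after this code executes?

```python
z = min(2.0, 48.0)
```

min() of floats returns float

float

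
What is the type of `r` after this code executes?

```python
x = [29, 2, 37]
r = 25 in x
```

'in' operator returns bool

bool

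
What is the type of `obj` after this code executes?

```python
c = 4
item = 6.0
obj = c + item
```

int + float returns float (4 + 6.0 = 10.0)

float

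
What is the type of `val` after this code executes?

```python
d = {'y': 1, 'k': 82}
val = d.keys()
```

.keys() returns a dict_keys view object

dict_keys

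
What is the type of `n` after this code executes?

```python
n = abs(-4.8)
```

abs() of float returns float

float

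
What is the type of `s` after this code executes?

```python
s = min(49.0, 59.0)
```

min() of floats returns float

float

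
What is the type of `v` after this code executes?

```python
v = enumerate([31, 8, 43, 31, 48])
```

enumerate() returns an enumerate iterator object

enumerate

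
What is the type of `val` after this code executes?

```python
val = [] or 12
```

'or' returns first truthy value (12, which is int)

int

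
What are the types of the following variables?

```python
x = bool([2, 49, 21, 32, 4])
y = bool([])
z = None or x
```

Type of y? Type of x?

bool() returns bool; bool() returns bool

bool, bool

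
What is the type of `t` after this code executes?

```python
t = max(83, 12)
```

max() of ints returns int

int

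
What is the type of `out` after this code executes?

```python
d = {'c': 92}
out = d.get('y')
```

dict.get() returns None when key 'y' is not found and no default given

NoneType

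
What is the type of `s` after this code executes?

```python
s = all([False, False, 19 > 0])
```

all() returns bool

bool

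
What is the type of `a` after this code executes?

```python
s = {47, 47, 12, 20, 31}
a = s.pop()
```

Popping from a set of ints returns int

int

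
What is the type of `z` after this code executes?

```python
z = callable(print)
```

callable() returns bool

bool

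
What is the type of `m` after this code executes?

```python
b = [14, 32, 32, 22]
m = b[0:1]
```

Slicing a list always returns a list

list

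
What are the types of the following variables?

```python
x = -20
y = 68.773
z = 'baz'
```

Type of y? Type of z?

y is float; z is str

float, str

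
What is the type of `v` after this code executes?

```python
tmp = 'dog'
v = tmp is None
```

'is' comparison returns bool

bool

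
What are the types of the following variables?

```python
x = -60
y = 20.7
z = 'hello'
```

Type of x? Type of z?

x is int; z is str

int, str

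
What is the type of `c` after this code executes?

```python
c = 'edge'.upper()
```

str.upper() returns str

str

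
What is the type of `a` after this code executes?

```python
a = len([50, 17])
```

len() always returns int

int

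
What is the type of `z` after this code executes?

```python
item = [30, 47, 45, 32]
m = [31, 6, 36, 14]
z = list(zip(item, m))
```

list(zip(...)) returns a list of tuples

list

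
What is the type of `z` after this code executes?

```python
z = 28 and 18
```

'and' returns the last value when all truthy (18, which is int)

int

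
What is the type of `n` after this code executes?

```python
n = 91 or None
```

'or' returns first truthy value (91, int)

int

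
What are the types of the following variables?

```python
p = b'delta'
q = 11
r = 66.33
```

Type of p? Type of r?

p is bytes; r is float

bytes, float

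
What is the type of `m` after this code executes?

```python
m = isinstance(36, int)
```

isinstance() returns bool

bool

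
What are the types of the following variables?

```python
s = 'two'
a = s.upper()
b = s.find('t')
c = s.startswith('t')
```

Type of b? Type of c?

str.find() returns int; str.startswith() returns bool

int, bool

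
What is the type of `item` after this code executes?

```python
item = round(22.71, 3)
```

round() with ndigits arg returns float

float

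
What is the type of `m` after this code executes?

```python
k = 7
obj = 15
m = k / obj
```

int / int always returns float in Python 3 (7 / 15 = 0.466667)

float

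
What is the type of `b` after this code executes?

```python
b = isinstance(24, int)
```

isinstance() returns bool

bool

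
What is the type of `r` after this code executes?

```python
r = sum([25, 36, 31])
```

sum() of ints returns int

int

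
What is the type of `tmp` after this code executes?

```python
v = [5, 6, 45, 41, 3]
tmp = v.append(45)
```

list.append() returns None (mutates in place)

NoneType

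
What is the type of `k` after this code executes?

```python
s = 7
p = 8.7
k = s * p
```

int * float returns float (7 * 8.7 = 60.9)

float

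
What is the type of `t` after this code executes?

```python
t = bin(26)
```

bin() returns str representation

str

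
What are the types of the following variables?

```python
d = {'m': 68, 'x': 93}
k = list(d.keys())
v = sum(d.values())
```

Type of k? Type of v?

list(...) returns list; sum of int values returns int

list, int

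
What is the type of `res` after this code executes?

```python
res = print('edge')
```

print() returns None

NoneType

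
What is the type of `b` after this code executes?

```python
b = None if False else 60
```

Ternary: condition is False, else branch (60) taken → int

int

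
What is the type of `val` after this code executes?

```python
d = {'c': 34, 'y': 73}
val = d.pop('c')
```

dict.pop() returns the value (int)

int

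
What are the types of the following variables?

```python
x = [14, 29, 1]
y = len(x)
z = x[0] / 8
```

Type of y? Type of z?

len() returns int; int / int returns float

int, float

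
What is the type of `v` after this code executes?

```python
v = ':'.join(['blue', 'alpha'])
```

str.join() returns str

str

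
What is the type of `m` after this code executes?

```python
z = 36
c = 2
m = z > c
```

Comparison operators return bool

bool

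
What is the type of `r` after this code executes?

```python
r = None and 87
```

'and' returns first falsy value (None)

NoneType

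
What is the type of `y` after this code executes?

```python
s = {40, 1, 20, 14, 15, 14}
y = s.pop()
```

Popping from a set of ints returns int

int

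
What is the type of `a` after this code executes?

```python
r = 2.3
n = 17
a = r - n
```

float - int returns float (2.3 - 17 = -14.7)

float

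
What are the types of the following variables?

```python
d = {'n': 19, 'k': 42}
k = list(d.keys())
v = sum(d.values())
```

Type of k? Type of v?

list(...) returns list; sum of int values returns int

list, int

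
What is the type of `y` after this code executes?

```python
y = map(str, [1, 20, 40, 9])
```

map() returns a map iterator object

map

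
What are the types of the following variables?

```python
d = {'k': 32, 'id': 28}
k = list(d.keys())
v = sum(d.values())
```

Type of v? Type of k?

sum of int values returns int; list(...) returns list

int, list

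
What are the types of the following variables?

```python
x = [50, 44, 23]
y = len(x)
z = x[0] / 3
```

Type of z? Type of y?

int / int returns float; len() returns int

float, int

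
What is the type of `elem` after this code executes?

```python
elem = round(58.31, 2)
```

round() with ndigits arg returns float

float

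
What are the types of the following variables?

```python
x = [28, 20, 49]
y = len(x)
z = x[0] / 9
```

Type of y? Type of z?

len() returns int; int / int returns float

int, float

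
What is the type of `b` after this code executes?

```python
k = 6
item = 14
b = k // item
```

int // int returns int (6 // 14 = 0)

int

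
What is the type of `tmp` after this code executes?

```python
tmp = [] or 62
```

'or' returns first truthy value (62, which is int)

int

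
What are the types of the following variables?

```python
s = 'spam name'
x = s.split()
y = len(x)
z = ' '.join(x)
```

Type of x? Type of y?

str.split() returns list; len() returns int

list, int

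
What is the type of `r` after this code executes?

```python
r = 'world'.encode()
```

str.encode() returns bytes

bytes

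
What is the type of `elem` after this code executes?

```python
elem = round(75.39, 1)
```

round() with ndigits arg returns float

float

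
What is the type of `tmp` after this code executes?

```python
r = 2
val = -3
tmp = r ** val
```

int ** negative int returns float

float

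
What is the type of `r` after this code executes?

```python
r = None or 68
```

'or' with None returns the other value (68, int)

int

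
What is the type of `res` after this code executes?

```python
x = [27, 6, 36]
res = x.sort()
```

list.sort() returns None (sorts in place)

NoneType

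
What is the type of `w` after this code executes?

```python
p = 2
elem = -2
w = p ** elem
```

int ** negative int returns float

float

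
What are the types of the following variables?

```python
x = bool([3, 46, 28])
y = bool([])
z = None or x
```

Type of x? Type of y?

bool() returns bool; bool() returns bool

bool, bool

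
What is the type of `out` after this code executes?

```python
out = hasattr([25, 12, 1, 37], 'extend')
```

hasattr() returns bool

bool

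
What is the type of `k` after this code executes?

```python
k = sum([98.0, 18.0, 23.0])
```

sum() of floats returns float

float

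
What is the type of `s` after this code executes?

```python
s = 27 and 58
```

'and' returns the last value when all truthy (58, which is int)

int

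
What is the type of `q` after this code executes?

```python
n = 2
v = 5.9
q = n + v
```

int + float returns float (2 + 5.9 = 7.9)

float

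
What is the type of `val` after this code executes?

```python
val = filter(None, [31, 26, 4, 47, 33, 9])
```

filter() returns a filter iterator object

filter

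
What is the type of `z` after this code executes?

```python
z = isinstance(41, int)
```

isinstance() returns bool

bool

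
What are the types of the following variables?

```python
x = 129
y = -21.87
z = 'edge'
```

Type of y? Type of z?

y is float; z is str

float, str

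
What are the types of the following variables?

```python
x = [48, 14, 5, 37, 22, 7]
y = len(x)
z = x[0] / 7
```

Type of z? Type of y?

int / int returns float; len() returns int

float, int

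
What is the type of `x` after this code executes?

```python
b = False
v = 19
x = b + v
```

bool + int returns int (False is 0, so 0 + 19 = 19)

int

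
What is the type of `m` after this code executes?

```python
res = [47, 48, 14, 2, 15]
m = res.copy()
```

list.copy() returns list

list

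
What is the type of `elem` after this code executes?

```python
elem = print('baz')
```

print() returns None

NoneType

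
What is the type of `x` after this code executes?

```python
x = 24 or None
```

'or' returns first truthy value (24, int)

int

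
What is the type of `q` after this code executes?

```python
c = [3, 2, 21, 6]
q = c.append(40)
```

list.append() returns None (mutates in place)

NoneType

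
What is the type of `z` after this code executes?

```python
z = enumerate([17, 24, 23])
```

enumerate() returns an enumerate iterator object

enumerate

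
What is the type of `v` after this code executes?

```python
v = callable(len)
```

callable() returns bool

bool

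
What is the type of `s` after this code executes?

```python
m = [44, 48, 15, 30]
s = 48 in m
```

'in' operator returns bool

bool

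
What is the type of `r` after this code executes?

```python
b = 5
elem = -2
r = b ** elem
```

int ** negative int returns float

float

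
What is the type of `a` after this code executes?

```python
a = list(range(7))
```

list(range(...)) returns list

list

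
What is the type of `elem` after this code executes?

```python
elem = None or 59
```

'or' with None returns the other value (59, int)

int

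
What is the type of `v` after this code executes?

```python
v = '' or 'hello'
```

'or' returns first truthy value ('hello', which is str)

str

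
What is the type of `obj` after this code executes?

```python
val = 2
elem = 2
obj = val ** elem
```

int ** positive int returns int (2 ** 2 = 4)

int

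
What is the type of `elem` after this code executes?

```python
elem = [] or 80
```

'or' returns first truthy value (80, which is int)

int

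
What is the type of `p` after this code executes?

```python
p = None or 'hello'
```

'or' with None returns the other value ('hello', str)

str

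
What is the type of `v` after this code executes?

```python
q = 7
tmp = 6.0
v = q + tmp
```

int + float returns float (7 + 6.0 = 13.0)

float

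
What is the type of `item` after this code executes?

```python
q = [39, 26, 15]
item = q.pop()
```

list.pop() returns the popped element (int here)

int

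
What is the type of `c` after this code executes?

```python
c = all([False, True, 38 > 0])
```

all() returns bool

bool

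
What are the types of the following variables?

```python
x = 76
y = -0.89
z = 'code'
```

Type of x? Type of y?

x is int; y is float

int, float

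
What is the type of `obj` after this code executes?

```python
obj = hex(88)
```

hex() returns str representation

str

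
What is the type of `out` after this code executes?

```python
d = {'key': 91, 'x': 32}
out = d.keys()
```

.keys() returns a dict_keys view object

dict_keys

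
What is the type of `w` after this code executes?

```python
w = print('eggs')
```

print() returns None

NoneType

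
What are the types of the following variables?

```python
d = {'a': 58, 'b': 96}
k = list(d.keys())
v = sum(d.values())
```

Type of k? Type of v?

list(...) returns list; sum of int values returns int

list, int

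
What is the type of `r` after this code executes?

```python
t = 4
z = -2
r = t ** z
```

int ** negative int returns float

float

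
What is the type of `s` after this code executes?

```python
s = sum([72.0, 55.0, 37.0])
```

sum() of floats returns float

float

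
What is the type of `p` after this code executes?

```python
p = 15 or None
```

'or' returns first truthy value (15, int)

int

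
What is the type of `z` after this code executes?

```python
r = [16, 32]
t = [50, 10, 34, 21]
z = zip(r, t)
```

zip() returns a zip iterator object

zip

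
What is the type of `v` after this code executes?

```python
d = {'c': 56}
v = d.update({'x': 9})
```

dict.update() returns None

NoneType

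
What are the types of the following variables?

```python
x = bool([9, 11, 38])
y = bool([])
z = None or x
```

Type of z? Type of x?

None or <bool> returns the bool; bool() returns bool

bool, bool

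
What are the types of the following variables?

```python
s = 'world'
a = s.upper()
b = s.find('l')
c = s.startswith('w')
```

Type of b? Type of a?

str.find() returns int; str.upper() returns str

int, str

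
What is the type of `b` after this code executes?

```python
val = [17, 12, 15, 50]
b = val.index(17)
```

list.index() returns int

int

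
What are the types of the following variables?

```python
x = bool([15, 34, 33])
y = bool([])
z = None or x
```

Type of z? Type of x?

None or <bool> returns the bool; bool() returns bool

bool, bool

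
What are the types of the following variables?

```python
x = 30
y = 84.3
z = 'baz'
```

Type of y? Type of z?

y is float; z is str

float, str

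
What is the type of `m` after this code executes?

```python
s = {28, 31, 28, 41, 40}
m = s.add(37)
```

set.add() returns None (mutates in place)

NoneType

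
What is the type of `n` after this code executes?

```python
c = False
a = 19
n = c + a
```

bool + int returns int (False is 0, so 0 + 19 = 19)

int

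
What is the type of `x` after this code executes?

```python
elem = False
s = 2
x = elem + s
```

bool + int returns int (False is 0, so 0 + 2 = 2)

int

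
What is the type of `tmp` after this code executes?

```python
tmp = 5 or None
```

'or' returns first truthy value (5, int)

int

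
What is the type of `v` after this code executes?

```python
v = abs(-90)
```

abs() of int returns int

int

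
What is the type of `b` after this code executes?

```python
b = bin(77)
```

bin() returns str representation

str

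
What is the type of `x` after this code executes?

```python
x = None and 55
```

'and' returns first falsy value (None)

NoneType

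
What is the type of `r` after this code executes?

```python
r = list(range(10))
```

list(range(...)) returns list

list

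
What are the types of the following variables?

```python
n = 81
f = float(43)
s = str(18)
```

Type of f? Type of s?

f is float; s is str

float, str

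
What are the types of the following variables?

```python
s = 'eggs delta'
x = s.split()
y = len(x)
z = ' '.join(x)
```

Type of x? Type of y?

str.split() returns list; len() returns int

list, int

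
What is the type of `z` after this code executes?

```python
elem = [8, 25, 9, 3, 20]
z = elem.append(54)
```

list.append() returns None (mutates in place)

NoneType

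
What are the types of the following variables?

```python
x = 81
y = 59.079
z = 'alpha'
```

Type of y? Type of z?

y is float; z is str

float, str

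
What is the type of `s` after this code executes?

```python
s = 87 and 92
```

'and' returns the last value when all truthy (92, which is int)

int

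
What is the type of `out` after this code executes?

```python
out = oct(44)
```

oct() returns str representation

str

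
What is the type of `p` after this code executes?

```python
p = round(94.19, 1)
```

round() with ndigits arg returns float

float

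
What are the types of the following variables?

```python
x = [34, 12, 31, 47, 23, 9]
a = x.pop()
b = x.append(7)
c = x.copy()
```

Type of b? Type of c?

list.append() returns None; list.copy() returns list

NoneType, list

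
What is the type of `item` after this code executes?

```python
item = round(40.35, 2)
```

round() with ndigits arg returns float

float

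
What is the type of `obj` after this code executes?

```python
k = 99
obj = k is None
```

'is' comparison returns bool

bool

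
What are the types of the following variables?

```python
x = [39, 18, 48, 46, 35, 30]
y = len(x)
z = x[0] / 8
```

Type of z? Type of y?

int / int returns float; len() returns int

float, int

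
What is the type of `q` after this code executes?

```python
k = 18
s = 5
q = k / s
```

int / int always returns float in Python 3 (18 / 5 = 3.6)

float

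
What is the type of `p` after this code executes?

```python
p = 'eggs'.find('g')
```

str.find() returns int (index, or -1)

int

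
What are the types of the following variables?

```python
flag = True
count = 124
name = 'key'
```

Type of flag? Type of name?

flag is bool; name is str

bool, str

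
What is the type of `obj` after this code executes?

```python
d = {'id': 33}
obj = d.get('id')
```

dict.get() returns the value (int) when key is found

int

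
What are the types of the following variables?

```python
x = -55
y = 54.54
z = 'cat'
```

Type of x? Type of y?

x is int; y is float

int, float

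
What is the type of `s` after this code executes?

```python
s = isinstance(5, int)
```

isinstance() returns bool

bool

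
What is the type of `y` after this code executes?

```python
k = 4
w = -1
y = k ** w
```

int ** negative int returns float

float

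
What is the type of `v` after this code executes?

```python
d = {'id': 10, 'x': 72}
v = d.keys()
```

.keys() returns a dict_keys view object

dict_keys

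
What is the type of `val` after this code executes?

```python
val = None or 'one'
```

'or' with None returns the other value ('one', str)

str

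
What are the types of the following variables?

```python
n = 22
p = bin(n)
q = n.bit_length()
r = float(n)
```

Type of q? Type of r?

int.bit_length() returns int; float() returns float

int, float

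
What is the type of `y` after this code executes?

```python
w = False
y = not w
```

'not' always returns bool

bool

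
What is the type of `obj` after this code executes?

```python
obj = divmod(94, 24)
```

divmod() returns a tuple (quotient, remainder)

tuple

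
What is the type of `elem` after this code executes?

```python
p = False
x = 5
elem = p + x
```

bool + int returns int (False is 0, so 0 + 5 = 5)

int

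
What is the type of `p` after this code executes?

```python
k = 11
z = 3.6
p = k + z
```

int + float returns float (11 + 3.6 = 14.6)

float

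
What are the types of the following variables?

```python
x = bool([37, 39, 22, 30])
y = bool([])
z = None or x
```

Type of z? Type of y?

None or <bool> returns the bool; bool() returns bool

bool, bool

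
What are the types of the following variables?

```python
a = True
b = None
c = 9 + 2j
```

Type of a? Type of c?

a is bool; c is complex

bool, complex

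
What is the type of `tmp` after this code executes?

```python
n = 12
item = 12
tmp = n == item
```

Equality comparison returns bool

bool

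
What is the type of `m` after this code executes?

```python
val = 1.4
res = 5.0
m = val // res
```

float // float returns float (floor division preserves float type)

float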